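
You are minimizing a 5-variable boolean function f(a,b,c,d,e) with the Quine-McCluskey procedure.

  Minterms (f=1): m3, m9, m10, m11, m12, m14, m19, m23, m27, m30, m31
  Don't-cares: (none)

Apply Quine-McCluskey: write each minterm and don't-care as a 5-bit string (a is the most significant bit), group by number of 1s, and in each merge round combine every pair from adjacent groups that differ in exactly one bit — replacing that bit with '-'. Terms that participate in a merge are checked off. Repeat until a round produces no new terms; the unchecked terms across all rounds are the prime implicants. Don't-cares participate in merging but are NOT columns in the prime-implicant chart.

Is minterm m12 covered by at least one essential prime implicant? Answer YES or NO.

size-2^0 implicants → 00011(✓)  01001(✓)  01010(✓)  01011(✓)  01100(✓)  01110(✓)  10011(✓)  10111(✓)  11011(✓)  11110(✓)  11111(✓)
size-2^1 implicants → -0011(✓)  -1011(✓)  -1110  0-011(✓)  01-10  010-1  0101-  011-0  1-011(✓)  1-111(✓)  10-11(✓)  11-11(✓)  1111-
size-2^2 implicants → --011  1--11
Unchecked terms (primes): --011, -1110, 01-10, 010-1, 0101-, 011-0, 1--11, 1111-
Minterm coverage:
  m3 ⊆ --011 [E]
  m9 ⊆ 010-1 [E]
  m10 ⊆ 01-10,0101-
  m11 ⊆ --011,010-1,0101-
  m12 ⊆ 011-0 [E]
  m14 ⊆ -1110,01-10,011-0
  m19 ⊆ --011,1--11
  m23 ⊆ 1--11 [E]
  m27 ⊆ --011,1--11
  m30 ⊆ -1110,1111-
  m31 ⊆ 1--11,1111-
E = {--011, 010-1, 011-0, 1--11}

YES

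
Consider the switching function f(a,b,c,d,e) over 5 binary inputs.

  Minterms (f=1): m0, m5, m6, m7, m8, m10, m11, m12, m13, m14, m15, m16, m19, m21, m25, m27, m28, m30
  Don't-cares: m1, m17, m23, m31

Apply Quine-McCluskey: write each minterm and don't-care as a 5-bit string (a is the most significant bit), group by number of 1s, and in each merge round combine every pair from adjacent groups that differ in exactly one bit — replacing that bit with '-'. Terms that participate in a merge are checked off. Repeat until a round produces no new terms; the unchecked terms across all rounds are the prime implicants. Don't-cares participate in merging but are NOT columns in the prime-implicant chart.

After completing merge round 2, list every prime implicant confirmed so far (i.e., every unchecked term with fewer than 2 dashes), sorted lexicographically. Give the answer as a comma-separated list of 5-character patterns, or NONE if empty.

0-000

Round 0: 00000✓ 00001✓ 00101✓ 00110✓ 00111✓ 01000✓ 01010✓ 01011✓ 01100✓ 01101✓ 01110✓ 01111✓ 10000✓ 10001✓ 10011✓ 10101✓ 10111✓ 11001✓ 11011✓ 11100✓ 11110✓ 11111✓
Round 1: -0000✓ -0001✓ -0101✓ -0111✓ -1011✓ -1100✓ -1110✓ -1111✓ 0-000 0-101✓ 0-110✓ 0-111✓ 00-01✓ 0000-✓ 001-1✓ 0011-✓ 01-00✓ 01-10✓ 01-11✓ 010-0✓ 0101-✓ 011-0✓ 011-1✓ 0110-✓ 0111-✓ 1-001✓ 1-011✓ 1-111✓ 10-01✓ 10-11✓ 100-1✓ 1000-✓ 101-1✓ 11-11✓ 110-1✓ 111-0✓ 1111-✓
Round 2: --111 -0-01 -000- -01-1 -1-11 -11-0 -111- 0-1-1 0-11- 01--0 01-1- 011-- 1--11 1-0-1 10--1
PIs = {--111, -0-01, -000-, -01-1, -1-11, -11-0, -111-, 0-000, 0-1-1, 0-11-, 01--0, 01-1-, 011--, 1--11, 1-0-1, 10--1}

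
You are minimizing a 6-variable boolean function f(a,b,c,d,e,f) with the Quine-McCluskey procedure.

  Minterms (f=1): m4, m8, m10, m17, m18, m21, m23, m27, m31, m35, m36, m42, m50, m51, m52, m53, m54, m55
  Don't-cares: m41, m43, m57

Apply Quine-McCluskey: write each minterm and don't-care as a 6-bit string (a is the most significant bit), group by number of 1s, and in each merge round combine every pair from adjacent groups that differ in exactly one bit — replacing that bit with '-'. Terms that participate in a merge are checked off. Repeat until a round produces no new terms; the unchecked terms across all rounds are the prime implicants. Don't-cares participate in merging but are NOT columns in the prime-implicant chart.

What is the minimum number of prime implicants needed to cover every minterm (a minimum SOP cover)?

[col 0] 000100*, 001000*, 001010*, 010001*, 010010*, 010101*, 010111*, 011011*, 011111*, 100011*, 100100*, 101001*, 101010*, 101011*, 110010*, 110011*, 110100*, 110101*, 110110*, 110111*, 111001*
[col 1] -00100, -01010, -10010, -10101*, -10111*, 0010-0, 01-111, 010-01, 0101-1*, 011-11, 1-0011, 1-0100, 1-1001, 10-011, 1010-1, 10101-, 110-10*, 110-11*, 11001-*, 1101-0*, 1101-1*, 11010-*, 11011-*
[col 2] -101-1, 110-1-, 1101--
Prime implicants: -00100, -01010, -10010, -101-1, 0010-0, 01-111, 010-01, 011-11, 1-0011, 1-0100, 1-1001, 10-011, 1010-1, 10101-, 110-1-, 1101--
PI chart (minterm → PIs covering it):
  4 | -00100  (sole → essential)
  8 | 0010-0  (sole → essential)
  10 | -01010,0010-0
  17 | 010-01  (sole → essential)
  18 | -10010  (sole → essential)
  21 | -101-1,010-01
  23 | -101-1,01-111
  27 | 011-11  (sole → essential)
  31 | 01-111,011-11
  35 | 1-0011,10-011
  36 | -00100,1-0100
  42 | -01010,10101-
  50 | -10010,110-1-
  51 | 1-0011,110-1-
  52 | 1-0100,1101--
  53 | -101-1,1101--
  54 | 110-1-,1101--
  55 | -101-1,110-1-,1101--
Essential prime implicants: -00100, -10010, 0010-0, 010-01, 011-11
Petrick residual → -01010, -101-1, 1-0011, 1101--
Minimum SOP uses 9 PIs: b'c'de'f' + b'cd'ef' + bc'd'ef' + bc'df + a'b'cd'f' + a'bc'e'f + a'bcef + ac'd'ef + abc'd

9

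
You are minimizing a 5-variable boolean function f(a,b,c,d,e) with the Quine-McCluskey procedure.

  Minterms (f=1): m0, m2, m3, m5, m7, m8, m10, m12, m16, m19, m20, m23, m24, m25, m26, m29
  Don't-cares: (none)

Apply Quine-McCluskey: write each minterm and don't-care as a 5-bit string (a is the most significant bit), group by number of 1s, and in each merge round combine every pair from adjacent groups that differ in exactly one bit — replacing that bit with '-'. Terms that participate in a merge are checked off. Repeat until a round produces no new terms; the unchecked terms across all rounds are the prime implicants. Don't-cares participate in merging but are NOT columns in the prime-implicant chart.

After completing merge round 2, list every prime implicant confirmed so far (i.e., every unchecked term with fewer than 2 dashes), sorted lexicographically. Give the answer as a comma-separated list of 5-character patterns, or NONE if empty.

0001-, 001-1, 01-00, 10-00, 11-01, 1100-

size-2^0 implicants → 00000(✓)  00010(✓)  00011(✓)  00101(✓)  00111(✓)  01000(✓)  01010(✓)  01100(✓)  10000(✓)  10011(✓)  10100(✓)  10111(✓)  11000(✓)  11001(✓)  11010(✓)  11101(✓)
size-2^1 implicants → -0000(✓)  -0011(✓)  -0111(✓)  -1000(✓)  -1010(✓)  0-000(✓)  0-010(✓)  00-11(✓)  000-0(✓)  0001-  001-1  01-00  010-0(✓)  1-000(✓)  10-00  10-11(✓)  11-01  110-0(✓)  1100-
size-2^2 implicants → --000  -0-11  -10-0  0-0-0
Unchecked terms (primes): --000, -0-11, -10-0, 0-0-0, 0001-, 001-1, 01-00, 10-00, 11-01, 1100-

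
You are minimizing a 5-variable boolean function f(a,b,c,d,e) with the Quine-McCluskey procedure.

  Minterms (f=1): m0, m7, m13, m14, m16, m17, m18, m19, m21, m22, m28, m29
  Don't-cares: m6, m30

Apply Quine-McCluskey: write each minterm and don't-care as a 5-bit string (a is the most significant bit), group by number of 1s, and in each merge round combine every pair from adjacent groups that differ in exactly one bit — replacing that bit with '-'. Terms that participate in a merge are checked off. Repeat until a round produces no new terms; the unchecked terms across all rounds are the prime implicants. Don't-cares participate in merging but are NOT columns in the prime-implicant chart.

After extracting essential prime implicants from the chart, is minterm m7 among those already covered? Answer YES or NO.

YES

Round 0: 00000✓ 00110✓ 00111✓ 01101✓ 01110✓ 10000✓ 10001✓ 10010✓ 10011✓ 10101✓ 10110✓ 11100✓ 11101✓ 11110✓
Round 1: -0000 -0110✓ -1101 -1110✓ 0-110✓ 0011- 1-101 1-110✓ 10-01 10-10 100-0✓ 100-1✓ 1000-✓ 1001-✓ 111-0 1110-
Round 2: --110 100--
PIs = {--110, -0000, -1101, 0011-, 1-101, 10-01, 10-10, 100--, 111-0, 1110-}
Coverage chart:
  m0: -0000 ←essential
  m7: 0011- ←essential
  m13: -1101 ←essential
  m14: --110 ←essential
  m16: -0000,100--
  m17: 10-01,100--
  m18: 10-10,100--
  m19: 100-- ←essential
  m21: 1-101,10-01
  m22: --110,10-10
  m28: 111-0,1110-
  m29: -1101,1-101,1110-
Essential: --110, -0000, -1101, 0011-, 100--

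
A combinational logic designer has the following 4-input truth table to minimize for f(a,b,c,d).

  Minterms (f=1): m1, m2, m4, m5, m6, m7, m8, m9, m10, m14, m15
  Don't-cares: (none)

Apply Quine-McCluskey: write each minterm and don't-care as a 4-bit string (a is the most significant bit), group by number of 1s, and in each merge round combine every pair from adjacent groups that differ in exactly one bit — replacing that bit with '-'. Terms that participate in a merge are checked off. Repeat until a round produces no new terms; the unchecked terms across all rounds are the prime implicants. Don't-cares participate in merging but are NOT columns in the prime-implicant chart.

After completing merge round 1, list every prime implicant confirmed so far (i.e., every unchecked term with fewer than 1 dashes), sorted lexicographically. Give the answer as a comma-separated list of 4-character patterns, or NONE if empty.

Round 0: 0001✓ 0010✓ 0100✓ 0101✓ 0110✓ 0111✓ 1000✓ 1001✓ 1010✓ 1110✓ 1111✓
Round 1: -001 -010✓ -110✓ -111✓ 0-01 0-10✓ 01-0✓ 01-1✓ 010-✓ 011-✓ 1-10✓ 10-0 100- 111-✓
Round 2: --10 -11- 01--
PIs = {--10, -001, -11-, 0-01, 01--, 10-0, 100-}

NONE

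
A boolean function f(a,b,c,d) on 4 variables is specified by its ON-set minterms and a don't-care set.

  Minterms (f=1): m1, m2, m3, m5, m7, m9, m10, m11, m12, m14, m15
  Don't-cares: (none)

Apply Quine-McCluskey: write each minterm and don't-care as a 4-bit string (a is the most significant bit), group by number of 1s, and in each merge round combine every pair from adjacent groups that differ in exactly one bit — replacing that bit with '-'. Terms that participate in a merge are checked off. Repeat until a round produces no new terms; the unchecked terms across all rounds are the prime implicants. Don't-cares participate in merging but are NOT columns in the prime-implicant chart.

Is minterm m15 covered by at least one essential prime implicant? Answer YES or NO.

[col 0] 0001*, 0010*, 0011*, 0101*, 0111*, 1001*, 1010*, 1011*, 1100*, 1110*, 1111*
[col 1] -001*, -010*, -011*, -111*, 0-01*, 0-11*, 00-1*, 001-*, 01-1*, 1-10*, 1-11*, 10-1*, 101-*, 11-0, 111-*
[col 2] --11, -0-1, -01-, 0--1, 1-1-
Prime implicants: --11, -0-1, -01-, 0--1, 1-1-, 11-0
PI chart (minterm → PIs covering it):
  1 | -0-1,0--1
  2 | -01-  (sole → essential)
  3 | --11,-0-1,-01-,0--1
  5 | 0--1  (sole → essential)
  7 | --11,0--1
  9 | -0-1  (sole → essential)
  10 | -01-,1-1-
  11 | --11,-0-1,-01-,1-1-
  12 | 11-0  (sole → essential)
  14 | 1-1-,11-0
  15 | --11,1-1-
Essential prime implicants: -0-1, -01-, 0--1, 11-0

NO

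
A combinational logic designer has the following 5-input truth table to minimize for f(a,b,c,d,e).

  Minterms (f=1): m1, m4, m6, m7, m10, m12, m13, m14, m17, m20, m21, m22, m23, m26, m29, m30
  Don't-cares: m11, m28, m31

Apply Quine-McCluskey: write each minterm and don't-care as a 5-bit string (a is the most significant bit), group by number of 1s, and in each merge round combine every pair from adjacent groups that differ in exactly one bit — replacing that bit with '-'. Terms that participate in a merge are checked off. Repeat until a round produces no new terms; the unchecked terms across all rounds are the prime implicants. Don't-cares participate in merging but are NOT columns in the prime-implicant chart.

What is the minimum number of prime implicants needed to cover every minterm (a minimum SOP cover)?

6

[col 0] 00001*, 00100*, 00110*, 00111*, 01010*, 01011*, 01100*, 01101*, 01110*, 10001*, 10100*, 10101*, 10110*, 10111*, 11010*, 11100*, 11101*, 11110*, 11111*
[col 1] -0001, -0100*, -0110*, -0111*, -1010*, -1100*, -1101*, -1110*, 0-100*, 0-110*, 001-0*, 0011-*, 01-10*, 0101-, 011-0*, 0110-*, 1-100*, 1-101*, 1-110*, 1-111*, 10-01, 101-0*, 101-1*, 1010-*, 1011-*, 11-10*, 111-0*, 111-1*, 1110-*, 1111-*
[col 2] --100*, --110*, -01-0*, -011-, -1-10, -11-0*, -110-, 0-1-0*, 1-1-0*, 1-1-1*, 1-10-*, 1-11-*, 101--*, 111--*
[col 3] --1-0, 1-1--
Prime implicants: --1-0, -0001, -011-, -1-10, -110-, 0101-, 1-1--, 10-01
PI chart (minterm → PIs covering it):
  1 | -0001  (sole → essential)
  4 | --1-0  (sole → essential)
  6 | --1-0,-011-
  7 | -011-  (sole → essential)
  10 | -1-10,0101-
  12 | --1-0,-110-
  13 | -110-  (sole → essential)
  14 | --1-0,-1-10
  17 | -0001,10-01
  20 | --1-0,1-1--
  21 | 1-1--,10-01
  22 | --1-0,-011-,1-1--
  23 | -011-,1-1--
  26 | -1-10  (sole → essential)
  29 | -110-,1-1--
  30 | --1-0,-1-10,1-1--
Essential prime implicants: --1-0, -0001, -011-, -1-10, -110-
Petrick residual → 1-1--
Minimum SOP uses 6 PIs: ce' + b'c'd'e + b'cd + bde' + bcd' + ac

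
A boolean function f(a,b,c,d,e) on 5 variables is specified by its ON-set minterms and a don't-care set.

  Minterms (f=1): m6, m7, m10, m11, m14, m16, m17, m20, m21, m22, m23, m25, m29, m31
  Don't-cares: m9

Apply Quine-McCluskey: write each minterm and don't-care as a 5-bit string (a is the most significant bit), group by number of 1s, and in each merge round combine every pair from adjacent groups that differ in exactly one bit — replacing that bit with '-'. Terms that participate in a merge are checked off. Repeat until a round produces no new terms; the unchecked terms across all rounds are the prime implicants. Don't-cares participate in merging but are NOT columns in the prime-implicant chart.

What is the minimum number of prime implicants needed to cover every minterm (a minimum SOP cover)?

Round 0: 00110✓ 00111✓ 01001✓ 01010✓ 01011✓ 01110✓ 10000✓ 10001✓ 10100✓ 10101✓ 10110✓ 10111✓ 11001✓ 11101✓ 11111✓
Round 1: -0110✓ -0111✓ -1001 0-110 0011-✓ 01-10 010-1 0101- 1-001✓ 1-101✓ 1-111✓ 10-00✓ 10-01✓ 1000-✓ 101-0✓ 101-1✓ 1010-✓ 1011-✓ 11-01✓ 111-1✓
Round 2: -011- 1--01 1-1-1 10-0- 101--
PIs = {-011-, -1001, 0-110, 01-10, 010-1, 0101-, 1--01, 1-1-1, 10-0-, 101--}
Coverage chart:
  m6: -011-,0-110
  m7: -011- ←essential
  m10: 01-10,0101-
  m11: 010-1,0101-
  m14: 0-110,01-10
  m16: 10-0- ←essential
  m17: 1--01,10-0-
  m20: 10-0-,101--
  m21: 1--01,1-1-1,10-0-,101--
  m22: -011-,101--
  m23: -011-,1-1-1,101--
  m25: -1001,1--01
  m29: 1--01,1-1-1
  m31: 1-1-1 ←essential
Essential: -011-, 1-1-1, 10-0-
Petrick residual → -1001, 0-110, 0101-
Min cover (6 terms): b'cd + bc'd'e + a'cde' + a'bc'd + ace + ab'd'

6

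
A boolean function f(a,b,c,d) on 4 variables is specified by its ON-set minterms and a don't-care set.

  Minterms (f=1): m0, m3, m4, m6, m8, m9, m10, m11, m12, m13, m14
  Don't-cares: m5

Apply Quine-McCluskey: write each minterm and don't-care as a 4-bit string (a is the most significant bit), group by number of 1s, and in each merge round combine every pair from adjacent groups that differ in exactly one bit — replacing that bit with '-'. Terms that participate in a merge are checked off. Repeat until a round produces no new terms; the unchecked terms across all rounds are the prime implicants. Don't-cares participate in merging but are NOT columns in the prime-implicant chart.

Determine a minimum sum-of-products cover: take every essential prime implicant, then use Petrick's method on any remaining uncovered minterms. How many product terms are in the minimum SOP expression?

[col 0] 0000*, 0011*, 0100*, 0101*, 0110*, 1000*, 1001*, 1010*, 1011*, 1100*, 1101*, 1110*
[col 1] -000*, -011, -100*, -101*, -110*, 0-00*, 01-0*, 010-*, 1-00*, 1-01*, 1-10*, 10-0*, 10-1*, 100-*, 101-*, 11-0*, 110-*
[col 2] --00, -1-0, -10-, 1--0, 1-0-, 10--
Prime implicants: --00, -011, -1-0, -10-, 1--0, 1-0-, 10--
PI chart (minterm → PIs covering it):
  0 | --00  (sole → essential)
  3 | -011  (sole → essential)
  4 | --00,-1-0,-10-
  6 | -1-0  (sole → essential)
  8 | --00,1--0,1-0-,10--
  9 | 1-0-,10--
  10 | 1--0,10--
  11 | -011,10--
  12 | --00,-1-0,-10-,1--0,1-0-
  13 | -10-,1-0-
  14 | -1-0,1--0
Essential prime implicants: --00, -011, -1-0
Petrick residual → -10-, 10--
Minimum SOP uses 5 PIs: c'd' + b'cd + bd' + bc' + ab'

5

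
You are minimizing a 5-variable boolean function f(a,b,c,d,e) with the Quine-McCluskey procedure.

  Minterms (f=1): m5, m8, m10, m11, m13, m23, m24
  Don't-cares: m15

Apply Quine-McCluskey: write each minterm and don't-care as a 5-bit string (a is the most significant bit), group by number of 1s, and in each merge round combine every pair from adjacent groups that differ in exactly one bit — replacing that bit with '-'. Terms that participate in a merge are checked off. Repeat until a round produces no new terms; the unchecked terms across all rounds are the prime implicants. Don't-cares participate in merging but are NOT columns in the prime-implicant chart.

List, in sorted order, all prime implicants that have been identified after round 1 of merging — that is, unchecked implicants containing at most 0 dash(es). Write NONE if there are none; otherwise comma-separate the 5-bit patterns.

10111

[col 0] 00101*, 01000*, 01010*, 01011*, 01101*, 01111*, 10111, 11000*
[col 1] -1000, 0-101, 01-11, 010-0, 0101-, 011-1
Prime implicants: -1000, 0-101, 01-11, 010-0, 0101-, 011-1, 10111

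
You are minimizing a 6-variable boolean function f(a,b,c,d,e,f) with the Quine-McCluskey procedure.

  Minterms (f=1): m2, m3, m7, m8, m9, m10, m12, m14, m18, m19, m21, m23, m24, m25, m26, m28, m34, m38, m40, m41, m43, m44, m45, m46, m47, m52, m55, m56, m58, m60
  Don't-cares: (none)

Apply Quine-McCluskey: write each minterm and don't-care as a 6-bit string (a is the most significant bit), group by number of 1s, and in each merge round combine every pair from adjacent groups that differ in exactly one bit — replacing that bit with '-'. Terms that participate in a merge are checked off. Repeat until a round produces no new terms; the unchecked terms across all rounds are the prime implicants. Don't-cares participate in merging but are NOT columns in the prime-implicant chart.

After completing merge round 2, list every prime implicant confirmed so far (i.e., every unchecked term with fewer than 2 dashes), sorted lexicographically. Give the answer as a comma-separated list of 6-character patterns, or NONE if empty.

[col 0] 000010*, 000011*, 000111*, 001000*, 001001*, 001010*, 001100*, 001110*, 010010*, 010011*, 010101*, 010111*, 011000*, 011001*, 011010*, 011100*, 100010*, 100110*, 101000*, 101001*, 101011*, 101100*, 101101*, 101110*, 101111*, 110100*, 110111*, 111000*, 111010*, 111100*
[col 1] -00010, -01000*, -01001*, -01100*, -01110*, -10111, -11000*, -11010*, -11100*, 0-0010*, 0-0011*, 0-0111*, 0-1000*, 0-1001*, 0-1010*, 0-1100*, 00-010*, 000-11*, 00001-*, 001-00*, 001-10*, 0010-0*, 00100-*, 0011-0*, 01-010*, 010-11*, 01001-*, 0101-1, 011-00*, 0110-0*, 01100-*, 1-1000*, 1-1100*, 10-110, 100-10, 101-00*, 101-01*, 101-11*, 1010-1*, 10100-*, 1011-0*, 1011-1*, 10110-*, 10111-*, 11-100, 111-00*, 1110-0*
[col 2] --1000*, --1100*, -01-00*, -0100-, -011-0, -11-00*, -110-0, 0--010, 0-0-11, 0-001-, 0-1-00*, 0-10-0, 0-100-, 001--0, 1-1-00*, 101--1, 101-0-, 1011--
[col 3] --1-00
Prime implicants: --1-00, -00010, -0100-, -011-0, -10111, -110-0, 0--010, 0-0-11, 0-001-, 0-10-0, 0-100-, 001--0, 0101-1, 10-110, 100-10, 101--1, 101-0-, 1011--, 11-100

-00010, -10111, 0101-1, 10-110, 100-10, 11-100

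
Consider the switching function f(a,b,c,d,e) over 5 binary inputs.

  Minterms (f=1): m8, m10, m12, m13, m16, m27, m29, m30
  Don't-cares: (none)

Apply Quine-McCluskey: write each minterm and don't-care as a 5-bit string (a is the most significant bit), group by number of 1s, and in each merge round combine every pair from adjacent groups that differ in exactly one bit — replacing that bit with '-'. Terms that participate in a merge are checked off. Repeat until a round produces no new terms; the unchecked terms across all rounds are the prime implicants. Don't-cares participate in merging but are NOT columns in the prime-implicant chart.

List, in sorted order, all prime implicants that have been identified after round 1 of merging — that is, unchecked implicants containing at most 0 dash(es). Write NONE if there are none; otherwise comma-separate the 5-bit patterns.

size-2^0 implicants → 01000(✓)  01010(✓)  01100(✓)  01101(✓)  10000  11011  11101(✓)  11110
size-2^1 implicants → -1101  01-00  010-0  0110-
Unchecked terms (primes): -1101, 01-00, 010-0, 0110-, 10000, 11011, 11110

10000, 11011, 11110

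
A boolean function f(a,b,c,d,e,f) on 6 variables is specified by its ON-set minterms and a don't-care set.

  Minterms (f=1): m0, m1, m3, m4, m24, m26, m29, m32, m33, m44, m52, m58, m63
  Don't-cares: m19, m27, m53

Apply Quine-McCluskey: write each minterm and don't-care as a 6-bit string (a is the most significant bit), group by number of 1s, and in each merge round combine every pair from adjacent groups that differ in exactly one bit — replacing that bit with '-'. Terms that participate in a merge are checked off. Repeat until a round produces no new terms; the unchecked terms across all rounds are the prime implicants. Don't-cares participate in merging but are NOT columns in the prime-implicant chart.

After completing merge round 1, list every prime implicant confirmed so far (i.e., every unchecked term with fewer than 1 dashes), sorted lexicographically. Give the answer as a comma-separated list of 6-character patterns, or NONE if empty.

Round 0: 000000✓ 000001✓ 000011✓ 000100✓ 010011✓ 011000✓ 011010✓ 011011✓ 011101 100000✓ 100001✓ 101100 110100✓ 110101✓ 111010✓ 111111
Round 1: -00000✓ -00001✓ -11010 0-0011 000-00 0000-1 00000-✓ 01-011 0110-0 01101- 10000-✓ 11010-
Round 2: -0000-
PIs = {-0000-, -11010, 0-0011, 000-00, 0000-1, 01-011, 0110-0, 01101-, 011101, 101100, 11010-, 111111}

011101, 101100, 111111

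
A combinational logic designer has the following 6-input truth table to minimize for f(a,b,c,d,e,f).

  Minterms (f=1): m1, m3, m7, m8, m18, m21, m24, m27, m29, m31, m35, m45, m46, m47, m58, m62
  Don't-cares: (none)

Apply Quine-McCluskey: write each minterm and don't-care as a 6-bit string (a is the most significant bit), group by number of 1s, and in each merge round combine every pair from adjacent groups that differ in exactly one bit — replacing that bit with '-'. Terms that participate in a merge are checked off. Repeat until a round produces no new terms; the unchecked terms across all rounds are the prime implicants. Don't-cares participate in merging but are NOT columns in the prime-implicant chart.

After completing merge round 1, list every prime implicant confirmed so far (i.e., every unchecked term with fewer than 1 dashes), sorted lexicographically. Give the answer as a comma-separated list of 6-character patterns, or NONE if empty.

[col 0] 000001*, 000011*, 000111*, 001000*, 010010, 010101*, 011000*, 011011*, 011101*, 011111*, 100011*, 101101*, 101110*, 101111*, 111010*, 111110*
[col 1] -00011, 0-1000, 000-11, 0000-1, 01-101, 011-11, 0111-1, 1-1110, 1011-1, 10111-, 111-10
Prime implicants: -00011, 0-1000, 000-11, 0000-1, 01-101, 010010, 011-11, 0111-1, 1-1110, 1011-1, 10111-, 111-10

010010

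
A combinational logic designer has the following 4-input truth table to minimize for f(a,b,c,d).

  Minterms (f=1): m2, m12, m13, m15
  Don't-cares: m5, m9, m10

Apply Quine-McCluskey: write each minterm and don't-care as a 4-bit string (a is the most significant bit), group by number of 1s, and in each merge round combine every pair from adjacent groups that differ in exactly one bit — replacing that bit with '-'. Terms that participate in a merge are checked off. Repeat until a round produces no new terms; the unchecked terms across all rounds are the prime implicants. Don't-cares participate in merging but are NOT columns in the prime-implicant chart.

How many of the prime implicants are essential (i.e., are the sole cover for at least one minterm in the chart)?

Round 0: 0010✓ 0101✓ 1001✓ 1010✓ 1100✓ 1101✓ 1111✓
Round 1: -010 -101 1-01 11-1 110-
PIs = {-010, -101, 1-01, 11-1, 110-}
Coverage chart:
  m2: -010 ←essential
  m12: 110- ←essential
  m13: -101,1-01,11-1,110-
  m15: 11-1 ←essential
Essential: -010, 11-1, 110-

3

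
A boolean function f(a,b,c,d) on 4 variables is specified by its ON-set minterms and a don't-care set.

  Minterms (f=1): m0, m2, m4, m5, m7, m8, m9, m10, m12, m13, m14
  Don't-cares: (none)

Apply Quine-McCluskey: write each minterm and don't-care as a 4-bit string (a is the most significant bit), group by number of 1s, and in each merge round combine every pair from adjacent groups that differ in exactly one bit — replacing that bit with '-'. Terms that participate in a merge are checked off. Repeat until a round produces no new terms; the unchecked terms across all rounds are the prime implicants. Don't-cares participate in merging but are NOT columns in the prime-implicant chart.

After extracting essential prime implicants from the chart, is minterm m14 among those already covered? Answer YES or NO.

Round 0: 0000✓ 0010✓ 0100✓ 0101✓ 0111✓ 1000✓ 1001✓ 1010✓ 1100✓ 1101✓ 1110✓
Round 1: -000✓ -010✓ -100✓ -101✓ 0-00✓ 00-0✓ 01-1 010-✓ 1-00✓ 1-01✓ 1-10✓ 10-0✓ 100-✓ 11-0✓ 110-✓
Round 2: --00 -0-0 -10- 1--0 1-0-
PIs = {--00, -0-0, -10-, 01-1, 1--0, 1-0-}
Coverage chart:
  m0: --00,-0-0
  m2: -0-0 ←essential
  m4: --00,-10-
  m5: -10-,01-1
  m7: 01-1 ←essential
  m8: --00,-0-0,1--0,1-0-
  m9: 1-0- ←essential
  m10: -0-0,1--0
  m12: --00,-10-,1--0,1-0-
  m13: -10-,1-0-
  m14: 1--0 ←essential
Essential: -0-0, 01-1, 1--0, 1-0-

YES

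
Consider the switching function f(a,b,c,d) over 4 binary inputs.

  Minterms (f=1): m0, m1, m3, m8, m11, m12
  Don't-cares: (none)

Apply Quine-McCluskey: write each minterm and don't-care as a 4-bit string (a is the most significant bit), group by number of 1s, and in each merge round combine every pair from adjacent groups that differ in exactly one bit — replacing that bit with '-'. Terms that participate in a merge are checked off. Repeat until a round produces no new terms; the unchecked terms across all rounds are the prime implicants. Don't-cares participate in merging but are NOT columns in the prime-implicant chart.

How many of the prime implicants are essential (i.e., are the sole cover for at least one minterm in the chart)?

2

size-2^0 implicants → 0000(✓)  0001(✓)  0011(✓)  1000(✓)  1011(✓)  1100(✓)
size-2^1 implicants → -000  -011  00-1  000-  1-00
Unchecked terms (primes): -000, -011, 00-1, 000-, 1-00
Minterm coverage:
  m0 ⊆ -000,000-
  m1 ⊆ 00-1,000-
  m3 ⊆ -011,00-1
  m8 ⊆ -000,1-00
  m11 ⊆ -011 [E]
  m12 ⊆ 1-00 [E]
E = {-011, 1-00}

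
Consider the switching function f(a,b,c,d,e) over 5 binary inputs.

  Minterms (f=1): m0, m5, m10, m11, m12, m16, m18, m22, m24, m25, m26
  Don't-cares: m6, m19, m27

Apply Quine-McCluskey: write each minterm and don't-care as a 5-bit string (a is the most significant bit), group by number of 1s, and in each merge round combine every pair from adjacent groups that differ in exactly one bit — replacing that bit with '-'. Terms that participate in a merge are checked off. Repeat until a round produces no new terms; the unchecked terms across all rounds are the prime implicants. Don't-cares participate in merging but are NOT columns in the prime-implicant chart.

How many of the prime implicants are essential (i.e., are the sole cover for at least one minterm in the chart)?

5

[col 0] 00000*, 00101, 00110*, 01010*, 01011*, 01100, 10000*, 10010*, 10011*, 10110*, 11000*, 11001*, 11010*, 11011*
[col 1] -0000, -0110, -1010*, -1011*, 0101-*, 1-000*, 1-010*, 1-011*, 10-10, 100-0*, 1001-*, 110-0*, 110-1*, 1100-*, 1101-*
[col 2] -101-, 1-0-0, 1-01-, 110--
Prime implicants: -0000, -0110, -101-, 00101, 01100, 1-0-0, 1-01-, 10-10, 110--
PI chart (minterm → PIs covering it):
  0 | -0000  (sole → essential)
  5 | 00101  (sole → essential)
  10 | -101-  (sole → essential)
  11 | -101-  (sole → essential)
  12 | 01100  (sole → essential)
  16 | -0000,1-0-0
  18 | 1-0-0,1-01-,10-10
  22 | -0110,10-10
  24 | 1-0-0,110--
  25 | 110--  (sole → essential)
  26 | -101-,1-0-0,1-01-,110--
Essential prime implicants: -0000, -101-, 00101, 01100, 110--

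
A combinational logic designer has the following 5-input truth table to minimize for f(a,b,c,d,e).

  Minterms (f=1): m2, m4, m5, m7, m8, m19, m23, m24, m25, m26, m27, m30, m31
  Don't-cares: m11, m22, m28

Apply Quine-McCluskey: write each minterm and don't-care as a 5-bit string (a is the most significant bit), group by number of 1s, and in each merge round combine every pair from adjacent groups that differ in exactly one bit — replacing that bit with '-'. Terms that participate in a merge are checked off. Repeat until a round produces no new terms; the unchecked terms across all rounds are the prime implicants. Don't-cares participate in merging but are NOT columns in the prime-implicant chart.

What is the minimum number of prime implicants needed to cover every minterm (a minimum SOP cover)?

7

size-2^0 implicants → 00010  00100(✓)  00101(✓)  00111(✓)  01000(✓)  01011(✓)  10011(✓)  10110(✓)  10111(✓)  11000(✓)  11001(✓)  11010(✓)  11011(✓)  11100(✓)  11110(✓)  11111(✓)
size-2^1 implicants → -0111  -1000  -1011  001-1  0010-  1-011(✓)  1-110(✓)  1-111(✓)  10-11(✓)  1011-(✓)  11-00(✓)  11-10(✓)  11-11(✓)  110-0(✓)  110-1(✓)  1100-(✓)  1101-(✓)  111-0(✓)  1111-(✓)
size-2^2 implicants → 1--11  1-11-  11--0  11-1-  110--
Unchecked terms (primes): -0111, -1000, -1011, 00010, 001-1, 0010-, 1--11, 1-11-, 11--0, 11-1-, 110--
Minterm coverage:
  m2 ⊆ 00010 [E]
  m4 ⊆ 0010- [E]
  m5 ⊆ 001-1,0010-
  m7 ⊆ -0111,001-1
  m8 ⊆ -1000 [E]
  m19 ⊆ 1--11 [E]
  m23 ⊆ -0111,1--11,1-11-
  m24 ⊆ -1000,11--0,110--
  m25 ⊆ 110-- [E]
  m26 ⊆ 11--0,11-1-,110--
  m27 ⊆ -1011,1--11,11-1-,110--
  m30 ⊆ 1-11-,11--0,11-1-
  m31 ⊆ 1--11,1-11-,11-1-
E = {-1000, 00010, 0010-, 1--11, 110--}
Petrick residual → -0111, 1-11-
Cover = b'cde + bc'd'e' + a'b'c'de' + a'b'cd' + ade + acd + abc'  |cover|=7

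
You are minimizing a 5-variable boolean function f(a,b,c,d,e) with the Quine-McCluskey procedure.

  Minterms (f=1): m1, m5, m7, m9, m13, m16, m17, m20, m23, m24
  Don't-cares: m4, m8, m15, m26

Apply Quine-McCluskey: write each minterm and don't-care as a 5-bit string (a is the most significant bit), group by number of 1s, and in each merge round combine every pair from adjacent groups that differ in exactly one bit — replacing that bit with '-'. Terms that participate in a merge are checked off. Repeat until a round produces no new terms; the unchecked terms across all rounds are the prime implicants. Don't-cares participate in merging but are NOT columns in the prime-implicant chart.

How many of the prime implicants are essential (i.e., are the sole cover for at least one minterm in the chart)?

[col 0] 00001*, 00100*, 00101*, 00111*, 01000*, 01001*, 01101*, 01111*, 10000*, 10001*, 10100*, 10111*, 11000*, 11010*
[col 1] -0001, -0100, -0111, -1000, 0-001*, 0-101*, 0-111*, 00-01*, 001-1*, 0010-, 01-01*, 0100-, 011-1*, 1-000, 10-00, 1000-, 110-0
[col 2] 0--01, 0-1-1
Prime implicants: -0001, -0100, -0111, -1000, 0--01, 0-1-1, 0010-, 0100-, 1-000, 10-00, 1000-, 110-0
PI chart (minterm → PIs covering it):
  1 | -0001,0--01
  5 | 0--01,0-1-1,0010-
  7 | -0111,0-1-1
  9 | 0--01,0100-
  13 | 0--01,0-1-1
  16 | 1-000,10-00,1000-
  17 | -0001,1000-
  20 | -0100,10-00
  23 | -0111  (sole → essential)
  24 | -1000,1-000,110-0
Essential prime implicants: -0111

1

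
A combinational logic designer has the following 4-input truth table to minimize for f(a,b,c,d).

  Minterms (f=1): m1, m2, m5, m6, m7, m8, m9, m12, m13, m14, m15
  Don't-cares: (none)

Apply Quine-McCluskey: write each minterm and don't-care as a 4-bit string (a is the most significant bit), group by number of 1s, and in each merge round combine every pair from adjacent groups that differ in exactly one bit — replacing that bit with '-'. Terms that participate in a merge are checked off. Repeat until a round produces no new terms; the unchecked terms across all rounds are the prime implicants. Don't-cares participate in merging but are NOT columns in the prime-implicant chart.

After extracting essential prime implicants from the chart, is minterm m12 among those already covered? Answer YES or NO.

YES

size-2^0 implicants → 0001(✓)  0010(✓)  0101(✓)  0110(✓)  0111(✓)  1000(✓)  1001(✓)  1100(✓)  1101(✓)  1110(✓)  1111(✓)
size-2^1 implicants → -001(✓)  -101(✓)  -110(✓)  -111(✓)  0-01(✓)  0-10  01-1(✓)  011-(✓)  1-00(✓)  1-01(✓)  100-(✓)  11-0(✓)  11-1(✓)  110-(✓)  111-(✓)
size-2^2 implicants → --01  -1-1  -11-  1-0-  11--
Unchecked terms (primes): --01, -1-1, -11-, 0-10, 1-0-, 11--
Minterm coverage:
  m1 ⊆ --01 [E]
  m2 ⊆ 0-10 [E]
  m5 ⊆ --01,-1-1
  m6 ⊆ -11-,0-10
  m7 ⊆ -1-1,-11-
  m8 ⊆ 1-0- [E]
  m9 ⊆ --01,1-0-
  m12 ⊆ 1-0-,11--
  m13 ⊆ --01,-1-1,1-0-,11--
  m14 ⊆ -11-,11--
  m15 ⊆ -1-1,-11-,11--
E = {--01, 0-10, 1-0-}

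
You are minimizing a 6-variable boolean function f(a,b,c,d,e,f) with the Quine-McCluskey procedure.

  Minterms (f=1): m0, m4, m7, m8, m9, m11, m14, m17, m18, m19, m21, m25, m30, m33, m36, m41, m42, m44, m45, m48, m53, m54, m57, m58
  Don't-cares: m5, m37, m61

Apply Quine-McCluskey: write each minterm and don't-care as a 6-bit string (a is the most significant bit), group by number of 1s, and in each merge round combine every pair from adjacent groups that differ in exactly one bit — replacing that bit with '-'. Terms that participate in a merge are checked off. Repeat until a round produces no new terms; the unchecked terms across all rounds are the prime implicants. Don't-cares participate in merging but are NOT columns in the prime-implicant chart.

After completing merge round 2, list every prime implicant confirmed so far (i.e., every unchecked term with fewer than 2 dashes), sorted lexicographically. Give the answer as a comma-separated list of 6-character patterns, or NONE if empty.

[col 0] 000000*, 000100*, 000101*, 000111*, 001000*, 001001*, 001011*, 001110*, 010001*, 010010*, 010011*, 010101*, 011001*, 011110*, 100001*, 100100*, 100101*, 101001*, 101010*, 101100*, 101101*, 110000, 110101*, 110110, 111001*, 111010*, 111101*
[col 1] -00100*, -00101*, -01001*, -10101*, -11001*, 0-0101*, 0-1001*, 0-1110, 00-000, 000-00, 0001-1, 00010-*, 0010-1, 00100-, 01-001, 010-01, 0100-1, 01001-, 1-0101*, 1-1001*, 1-1010, 1-1101*, 10-001*, 10-100*, 10-101*, 100-01*, 10010-*, 101-01*, 10110-*, 11-101*, 111-01*
[col 2] --0101, --1001, -0010-, 1--101, 1-1-01, 10--01, 10-10-
Prime implicants: --0101, --1001, -0010-, 0-1110, 00-000, 000-00, 0001-1, 0010-1, 00100-, 01-001, 010-01, 0100-1, 01001-, 1--101, 1-1-01, 1-1010, 10--01, 10-10-, 110000, 110110

0-1110, 00-000, 000-00, 0001-1, 0010-1, 00100-, 01-001, 010-01, 0100-1, 01001-, 1-1010, 110000, 110110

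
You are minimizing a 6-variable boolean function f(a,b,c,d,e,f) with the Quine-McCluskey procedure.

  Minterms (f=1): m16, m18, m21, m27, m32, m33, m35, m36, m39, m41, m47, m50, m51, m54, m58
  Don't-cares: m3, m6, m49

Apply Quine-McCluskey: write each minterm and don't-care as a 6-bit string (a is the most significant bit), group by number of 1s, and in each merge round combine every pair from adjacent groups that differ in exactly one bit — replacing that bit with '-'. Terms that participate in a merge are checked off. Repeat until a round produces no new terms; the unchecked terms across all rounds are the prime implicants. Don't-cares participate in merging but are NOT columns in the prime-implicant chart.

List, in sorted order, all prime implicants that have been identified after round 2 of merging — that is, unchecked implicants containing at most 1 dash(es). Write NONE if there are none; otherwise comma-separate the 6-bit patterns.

[col 0] 000011*, 000110, 010000*, 010010*, 010101, 011011, 100000*, 100001*, 100011*, 100100*, 100111*, 101001*, 101111*, 110001*, 110010*, 110011*, 110110*, 111010*
[col 1] -00011, -10010, 0100-0, 1-0001*, 1-0011*, 10-001, 10-111, 100-00, 100-11, 1000-1*, 10000-, 11-010, 110-10, 1100-1*, 11001-
[col 2] 1-00-1
Prime implicants: -00011, -10010, 000110, 0100-0, 010101, 011011, 1-00-1, 10-001, 10-111, 100-00, 100-11, 10000-, 11-010, 110-10, 11001-

-00011, -10010, 000110, 0100-0, 010101, 011011, 10-001, 10-111, 100-00, 100-11, 10000-, 11-010, 110-10, 11001-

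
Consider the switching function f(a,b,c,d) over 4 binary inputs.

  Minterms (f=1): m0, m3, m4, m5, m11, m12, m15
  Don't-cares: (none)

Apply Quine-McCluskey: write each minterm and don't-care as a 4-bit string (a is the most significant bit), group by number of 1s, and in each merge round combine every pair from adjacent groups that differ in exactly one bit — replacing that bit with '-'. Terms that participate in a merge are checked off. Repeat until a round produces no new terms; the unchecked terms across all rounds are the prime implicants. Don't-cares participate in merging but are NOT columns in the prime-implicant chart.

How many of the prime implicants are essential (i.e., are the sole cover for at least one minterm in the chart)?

Round 0: 0000✓ 0011✓ 0100✓ 0101✓ 1011✓ 1100✓ 1111✓
Round 1: -011 -100 0-00 010- 1-11
PIs = {-011, -100, 0-00, 010-, 1-11}
Coverage chart:
  m0: 0-00 ←essential
  m3: -011 ←essential
  m4: -100,0-00,010-
  m5: 010- ←essential
  m11: -011,1-11
  m12: -100 ←essential
  m15: 1-11 ←essential
Essential: -011, -100, 0-00, 010-, 1-11

5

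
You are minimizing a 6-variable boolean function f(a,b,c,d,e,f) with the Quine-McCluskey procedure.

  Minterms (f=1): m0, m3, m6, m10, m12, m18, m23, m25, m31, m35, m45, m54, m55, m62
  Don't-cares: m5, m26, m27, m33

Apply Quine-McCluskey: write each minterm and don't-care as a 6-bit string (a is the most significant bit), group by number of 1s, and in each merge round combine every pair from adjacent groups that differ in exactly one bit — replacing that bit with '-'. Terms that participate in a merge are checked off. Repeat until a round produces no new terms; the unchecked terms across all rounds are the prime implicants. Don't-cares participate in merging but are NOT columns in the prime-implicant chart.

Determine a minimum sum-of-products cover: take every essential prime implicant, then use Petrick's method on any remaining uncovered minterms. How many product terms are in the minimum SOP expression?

11

Round 0: 000000 000011✓ 000101 000110 001010✓ 001100 010010✓ 010111✓ 011001✓ 011010✓ 011011✓ 011111✓ 100001✓ 100011✓ 101101 110110✓ 110111✓ 111110✓
Round 1: -00011 -10111 0-1010 01-010 01-111 011-11 0110-1 01101- 1000-1 11-110 11011-
PIs = {-00011, -10111, 0-1010, 000000, 000101, 000110, 001100, 01-010, 01-111, 011-11, 0110-1, 01101-, 1000-1, 101101, 11-110, 11011-}
Coverage chart:
  m0: 000000 ←essential
  m3: -00011 ←essential
  m6: 000110 ←essential
  m10: 0-1010 ←essential
  m12: 001100 ←essential
  m18: 01-010 ←essential
  m23: -10111,01-111
  m25: 0110-1 ←essential
  m31: 01-111,011-11
  m35: -00011,1000-1
  m45: 101101 ←essential
  m54: 11-110,11011-
  m55: -10111,11011-
  m62: 11-110 ←essential
Essential: -00011, 0-1010, 000000, 000110, 001100, 01-010, 0110-1, 101101, 11-110
Petrick residual → -10111, 01-111
Min cover (11 terms): b'c'd'ef + bc'def + a'cd'ef' + a'b'c'd'e'f' + a'b'c'def' + a'b'cde'f' + a'bd'ef' + a'bdef + a'bcd'f + ab'cde'f + abdef'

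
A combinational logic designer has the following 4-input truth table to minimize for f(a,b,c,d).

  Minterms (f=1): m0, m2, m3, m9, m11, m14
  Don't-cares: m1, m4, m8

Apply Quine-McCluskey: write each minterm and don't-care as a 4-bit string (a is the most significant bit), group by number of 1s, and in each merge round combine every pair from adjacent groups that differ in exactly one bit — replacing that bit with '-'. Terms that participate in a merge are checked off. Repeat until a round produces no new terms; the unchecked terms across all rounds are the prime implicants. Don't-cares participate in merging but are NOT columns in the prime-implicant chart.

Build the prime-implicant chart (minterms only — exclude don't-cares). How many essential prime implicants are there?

Round 0: 0000✓ 0001✓ 0010✓ 0011✓ 0100✓ 1000✓ 1001✓ 1011✓ 1110
Round 1: -000✓ -001✓ -011✓ 0-00 00-0✓ 00-1✓ 000-✓ 001-✓ 10-1✓ 100-✓
Round 2: -0-1 -00- 00--
PIs = {-0-1, -00-, 0-00, 00--, 1110}
Coverage chart:
  m0: -00-,0-00,00--
  m2: 00-- ←essential
  m3: -0-1,00--
  m9: -0-1,-00-
  m11: -0-1 ←essential
  m14: 1110 ←essential
Essential: -0-1, 00--, 1110

3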